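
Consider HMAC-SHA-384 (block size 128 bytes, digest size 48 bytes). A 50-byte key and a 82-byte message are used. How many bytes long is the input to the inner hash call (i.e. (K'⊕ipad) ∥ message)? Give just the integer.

210

Key is 50 ≤ 128 bytes, zero-padded: |K'| = 128.
Inner input = (K'⊕ipad) ∥ m → 128 + 82 = 210 bytes.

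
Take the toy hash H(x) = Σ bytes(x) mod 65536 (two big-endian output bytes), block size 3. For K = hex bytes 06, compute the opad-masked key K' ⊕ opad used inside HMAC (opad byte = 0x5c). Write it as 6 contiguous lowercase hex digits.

5a5c5c

Key hex bytes 06 is 1 byte ≤ B = 3; zero-pad to 3 bytes: K' = 06 00 00.
XOR each byte with 0x5c: 06⊕5c=5a, 00⊕5c=5c, 00⊕5c=5c.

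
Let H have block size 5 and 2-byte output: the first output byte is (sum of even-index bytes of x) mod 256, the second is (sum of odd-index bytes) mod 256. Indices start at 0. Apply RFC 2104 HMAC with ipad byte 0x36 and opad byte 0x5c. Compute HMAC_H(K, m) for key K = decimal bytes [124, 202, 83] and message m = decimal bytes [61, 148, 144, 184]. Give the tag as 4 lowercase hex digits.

Key decimal bytes [124, 202, 83] = 7c ca 53 is 3 bytes ≤ B = 5; zero-pad to 5 bytes: K' = 7c ca 53 00 00.
K' ⊕ ipad = 4a fc 65 36 36.  K' ⊕ opad = 20 96 0f 5c 5c.
Inner input = (K'⊕ipad) ∥ m = 4a fc 65 36 36 ∥ 3d 94 90 b8.
Inner hash: even-index sum = 561 mod 256 = 49; odd-index sum = 511 mod 256 = 255 → 31 ff.
Outer input = (K'⊕opad) ∥ inner = 20 96 0f 5c 5c ∥ 31 ff.
Outer hash (tag): even-index sum = 394 mod 256 = 138; odd-index sum = 291 mod 256 = 35 → 8a 23.

8a23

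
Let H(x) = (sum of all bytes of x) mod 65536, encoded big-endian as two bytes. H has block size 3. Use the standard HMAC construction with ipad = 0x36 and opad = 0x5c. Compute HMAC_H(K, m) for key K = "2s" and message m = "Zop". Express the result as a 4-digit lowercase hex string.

01b2

Key "2s" = 32 73 is 2 bytes ≤ B = 3; zero-pad to 3 bytes: K' = 32 73 00.
K' ⊕ ipad = 04 45 36.  K' ⊕ opad = 6e 2f 5c.
Inner input = (K'⊕ipad) ∥ m = 04 45 36 ∥ 5a 6f 70.
Inner hash: sum = 4+69+54+90+111+112 = 440 → 01 b8.
Outer input = (K'⊕opad) ∥ inner = 6e 2f 5c ∥ 01 b8.
Outer hash (tag): sum = 110+47+92+1+184 = 434 → 01 b2.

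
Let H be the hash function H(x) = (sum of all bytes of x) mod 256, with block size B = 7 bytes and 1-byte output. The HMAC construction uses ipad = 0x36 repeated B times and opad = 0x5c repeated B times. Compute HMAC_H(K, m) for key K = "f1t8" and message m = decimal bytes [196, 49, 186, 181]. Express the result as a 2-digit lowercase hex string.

Key "f1t8" = 66 31 74 38 is 4 bytes ≤ B = 7; zero-pad to 7 bytes: K' = 66 31 74 38 00 00 00.
K' ⊕ ipad = 50 07 42 0e 36 36 36.  K' ⊕ opad = 3a 6d 28 64 5c 5c 5c.
Inner input = (K'⊕ipad) ∥ m = 50 07 42 0e 36 36 36 ∥ c4 31 ba b5.
Inner hash: sum = 80+7+66+14+54+54+54+196+49+186+181 = 941; mod 256 = 173 → ad.
Outer input = (K'⊕opad) ∥ inner = 3a 6d 28 64 5c 5c 5c ∥ ad.
Outer hash (tag): sum = 58+109+40+100+92+92+92+173 = 756; mod 256 = 244 → f4.

f4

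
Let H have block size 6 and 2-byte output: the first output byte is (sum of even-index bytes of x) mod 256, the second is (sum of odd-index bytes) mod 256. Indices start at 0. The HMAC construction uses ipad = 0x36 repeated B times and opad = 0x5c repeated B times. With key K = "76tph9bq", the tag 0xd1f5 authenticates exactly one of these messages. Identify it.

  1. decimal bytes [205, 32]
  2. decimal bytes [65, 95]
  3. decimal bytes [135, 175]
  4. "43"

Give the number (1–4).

2

Key "76tph9bq" = 37 36 74 70 68 39 62 71 is 8 bytes > B = 6, so hash it first: H(key) = 75 50, then zero-pad to 6 bytes: K' = 75 50 00 00 00 00.
K' ⊕ ipad = 43 66 36 36 36 36; K' ⊕ opad = 29 0c 5c 5c 5c 5c.
m1: inner = H(43 66 36 36 36 36 cd 20) = 7c f2; tag = H(29 0c 5c 5c 5c 5c 7c f2) = 5db6
m2: inner = H(43 66 36 36 36 36 41 5f) = f0 31; tag = H(29 0c 5c 5c 5c 5c f0 31) = d1f5 ← matches
m3: inner = H(43 66 36 36 36 36 87 af) = 36 81; tag = H(29 0c 5c 5c 5c 5c 36 81) = 1745
m4: inner = H(43 66 36 36 36 36 34 33) = e3 05; tag = H(29 0c 5c 5c 5c 5c e3 05) = c4c9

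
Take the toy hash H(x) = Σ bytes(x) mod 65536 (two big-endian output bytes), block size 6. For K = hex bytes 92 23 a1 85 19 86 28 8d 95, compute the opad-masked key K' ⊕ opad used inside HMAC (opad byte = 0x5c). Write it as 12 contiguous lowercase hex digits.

Key hex bytes 92 23 a1 85 19 86 28 8d 95 is 9 bytes > B = 6, so hash it first: H(key) = 03 c4, then zero-pad to 6 bytes: K' = 03 c4 00 00 00 00.
XOR each byte with 0x5c: 03⊕5c=5f, c4⊕5c=98, 00⊕5c=5c, 00⊕5c=5c, 00⊕5c=5c, 00⊕5c=5c.

5f985c5c5c5c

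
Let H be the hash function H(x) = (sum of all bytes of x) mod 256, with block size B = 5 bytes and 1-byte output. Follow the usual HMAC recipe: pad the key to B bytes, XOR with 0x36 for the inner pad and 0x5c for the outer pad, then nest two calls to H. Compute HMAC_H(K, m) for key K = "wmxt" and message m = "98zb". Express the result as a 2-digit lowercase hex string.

Key "wmxt" = 77 6d 78 74 is 4 bytes ≤ B = 5; zero-pad to 5 bytes: K' = 77 6d 78 74 00.
K' ⊕ ipad = 41 5b 4e 42 36.  K' ⊕ opad = 2b 31 24 28 5c.
Inner input = (K'⊕ipad) ∥ m = 41 5b 4e 42 36 ∥ 39 38 7a 62.
Inner hash: sum = 65+91+78+66+54+57+56+122+98 = 687; mod 256 = 175 → af.
Outer input = (K'⊕opad) ∥ inner = 2b 31 24 28 5c ∥ af.
Outer hash (tag): sum = 43+49+36+40+92+175 = 435; mod 256 = 179 → b3.

b3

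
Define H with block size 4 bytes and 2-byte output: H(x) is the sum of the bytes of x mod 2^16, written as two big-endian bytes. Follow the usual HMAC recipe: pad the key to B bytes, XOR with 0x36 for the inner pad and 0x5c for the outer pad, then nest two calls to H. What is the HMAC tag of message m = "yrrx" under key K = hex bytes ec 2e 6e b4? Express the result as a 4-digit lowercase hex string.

Key hex bytes ec 2e 6e b4 is exactly B = 4 bytes: K' = ec 2e 6e b4.
K' ⊕ ipad = da 18 58 82.  K' ⊕ opad = b0 72 32 e8.
Inner input = (K'⊕ipad) ∥ m = da 18 58 82 ∥ 79 72 72 78.
Inner hash: sum = 218+24+88+130+121+114+114+120 = 929 → 03 a1.
Outer input = (K'⊕opad) ∥ inner = b0 72 32 e8 ∥ 03 a1.
Outer hash (tag): sum = 176+114+50+232+3+161 = 736 → 02 e0.

02e0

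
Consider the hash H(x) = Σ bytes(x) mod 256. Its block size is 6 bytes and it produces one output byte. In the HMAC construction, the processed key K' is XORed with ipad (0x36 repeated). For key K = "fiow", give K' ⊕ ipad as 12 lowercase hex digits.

505f59413636

Key "fiow" = 66 69 6f 77 is 4 bytes ≤ B = 6; zero-pad to 6 bytes: K' = 66 69 6f 77 00 00.
XOR each byte with 0x36: 66⊕36=50, 69⊕36=5f, 6f⊕36=59, 77⊕36=41, 00⊕36=36, 00⊕36=36.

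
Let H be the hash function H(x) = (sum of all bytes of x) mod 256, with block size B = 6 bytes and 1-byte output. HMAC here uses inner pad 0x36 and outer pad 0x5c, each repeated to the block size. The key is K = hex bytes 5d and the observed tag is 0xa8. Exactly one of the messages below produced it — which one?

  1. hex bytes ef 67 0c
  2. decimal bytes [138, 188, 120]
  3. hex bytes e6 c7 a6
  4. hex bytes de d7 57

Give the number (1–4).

1

Key hex bytes 5d is 1 byte ≤ B = 6; zero-pad to 6 bytes: K' = 5d 00 00 00 00 00.
K' ⊕ ipad = 6b 36 36 36 36 36; K' ⊕ opad = 01 5c 5c 5c 5c 5c.
m1: inner = H(6b 36 36 36 36 36 ef 67 0c) = db; tag = H(01 5c 5c 5c 5c 5c db) = a8 ← matches
m2: inner = H(6b 36 36 36 36 36 8a bc 78) = 37; tag = H(01 5c 5c 5c 5c 5c 37) = 04
m3: inner = H(6b 36 36 36 36 36 e6 c7 a6) = cc; tag = H(01 5c 5c 5c 5c 5c cc) = 99
m4: inner = H(6b 36 36 36 36 36 de d7 57) = 85; tag = H(01 5c 5c 5c 5c 5c 85) = 52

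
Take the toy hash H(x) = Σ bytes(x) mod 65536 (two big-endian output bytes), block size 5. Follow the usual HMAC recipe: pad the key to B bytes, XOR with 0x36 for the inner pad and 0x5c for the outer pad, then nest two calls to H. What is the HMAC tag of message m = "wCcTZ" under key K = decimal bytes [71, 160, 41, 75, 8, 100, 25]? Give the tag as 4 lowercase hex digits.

02aa

Key decimal bytes [71, 160, 41, 75, 8, 100, 25] = 47 a0 29 4b 08 64 19 is 7 bytes > B = 5, so hash it first: H(key) = 01 e0, then zero-pad to 5 bytes: K' = 01 e0 00 00 00.
K' ⊕ ipad = 37 d6 36 36 36.  K' ⊕ opad = 5d bc 5c 5c 5c.
Inner input = (K'⊕ipad) ∥ m = 37 d6 36 36 36 ∥ 77 43 63 54 5a.
Inner hash: sum = 55+214+54+54+54+119+67+99+84+90 = 890 → 03 7a.
Outer input = (K'⊕opad) ∥ inner = 5d bc 5c 5c 5c ∥ 03 7a.
Outer hash (tag): sum = 93+188+92+92+92+3+122 = 682 → 02 aa.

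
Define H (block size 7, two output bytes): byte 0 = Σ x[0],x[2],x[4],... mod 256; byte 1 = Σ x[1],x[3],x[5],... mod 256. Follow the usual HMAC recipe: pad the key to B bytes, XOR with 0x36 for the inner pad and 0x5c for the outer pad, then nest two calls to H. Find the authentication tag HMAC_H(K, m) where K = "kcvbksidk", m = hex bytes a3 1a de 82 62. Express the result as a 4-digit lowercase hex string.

Key "kcvbksidk" = 6b 63 76 62 6b 73 69 64 6b is 9 bytes > B = 7, so hash it first: H(key) = 20 9c, then zero-pad to 7 bytes: K' = 20 9c 00 00 00 00 00.
K' ⊕ ipad = 16 aa 36 36 36 36 36.  K' ⊕ opad = 7c c0 5c 5c 5c 5c 5c.
Inner input = (K'⊕ipad) ∥ m = 16 aa 36 36 36 36 36 ∥ a3 1a de 82 62.
Inner hash: even-index sum = 340 mod 256 = 84; odd-index sum = 761 mod 256 = 249 → 54 f9.
Outer input = (K'⊕opad) ∥ inner = 7c c0 5c 5c 5c 5c 5c ∥ 54 f9.
Outer hash (tag): even-index sum = 649 mod 256 = 137; odd-index sum = 460 mod 256 = 204 → 89 cc.

89cc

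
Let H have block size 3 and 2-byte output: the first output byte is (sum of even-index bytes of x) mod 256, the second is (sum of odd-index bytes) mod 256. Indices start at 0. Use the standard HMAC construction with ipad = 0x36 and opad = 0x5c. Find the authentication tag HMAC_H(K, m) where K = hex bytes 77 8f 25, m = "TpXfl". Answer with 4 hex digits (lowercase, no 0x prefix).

75fd

Key hex bytes 77 8f 25 is exactly B = 3 bytes: K' = 77 8f 25.
K' ⊕ ipad = 41 b9 13.  K' ⊕ opad = 2b d3 79.
Inner input = (K'⊕ipad) ∥ m = 41 b9 13 ∥ 54 70 58 66 6c.
Inner hash: even-index sum = 298 mod 256 = 42; odd-index sum = 465 mod 256 = 209 → 2a d1.
Outer input = (K'⊕opad) ∥ inner = 2b d3 79 ∥ 2a d1.
Outer hash (tag): even-index sum = 373 mod 256 = 117; odd-index sum = 253 mod 256 = 253 → 75 fd.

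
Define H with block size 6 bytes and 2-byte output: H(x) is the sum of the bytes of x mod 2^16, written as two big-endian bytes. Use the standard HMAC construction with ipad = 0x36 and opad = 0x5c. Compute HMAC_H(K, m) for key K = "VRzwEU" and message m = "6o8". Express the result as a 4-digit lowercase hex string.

0092

Key "VRzwEU" = 56 52 7a 77 45 55 is exactly B = 6 bytes: K' = 56 52 7a 77 45 55.
K' ⊕ ipad = 60 64 4c 41 73 63.  K' ⊕ opad = 0a 0e 26 2b 19 09.
Inner input = (K'⊕ipad) ∥ m = 60 64 4c 41 73 63 ∥ 36 6f 38.
Inner hash: sum = 96+100+76+65+115+99+54+111+56 = 772 → 03 04.
Outer input = (K'⊕opad) ∥ inner = 0a 0e 26 2b 19 09 ∥ 03 04.
Outer hash (tag): sum = 10+14+38+43+25+9+3+4 = 146 → 00 92.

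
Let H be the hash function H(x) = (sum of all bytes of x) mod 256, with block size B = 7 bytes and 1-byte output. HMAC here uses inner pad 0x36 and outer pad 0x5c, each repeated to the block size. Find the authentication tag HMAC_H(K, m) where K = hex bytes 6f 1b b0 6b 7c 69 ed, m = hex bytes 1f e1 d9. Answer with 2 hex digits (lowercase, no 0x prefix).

69

Key hex bytes 6f 1b b0 6b 7c 69 ed is exactly B = 7 bytes: K' = 6f 1b b0 6b 7c 69 ed.
K' ⊕ ipad = 59 2d 86 5d 4a 5f db.  K' ⊕ opad = 33 47 ec 37 20 35 b1.
Inner input = (K'⊕ipad) ∥ m = 59 2d 86 5d 4a 5f db ∥ 1f e1 d9.
Inner hash: sum = 89+45+134+93+74+95+219+31+225+217 = 1222; mod 256 = 198 → c6.
Outer input = (K'⊕opad) ∥ inner = 33 47 ec 37 20 35 b1 ∥ c6.
Outer hash (tag): sum = 51+71+236+55+32+53+177+198 = 873; mod 256 = 105 → 69.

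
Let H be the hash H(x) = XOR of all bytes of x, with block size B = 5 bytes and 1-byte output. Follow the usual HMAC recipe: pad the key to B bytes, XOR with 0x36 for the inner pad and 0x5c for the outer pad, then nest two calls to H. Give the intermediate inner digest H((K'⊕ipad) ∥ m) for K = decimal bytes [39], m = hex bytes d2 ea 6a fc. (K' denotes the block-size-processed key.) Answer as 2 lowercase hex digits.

Key decimal bytes [39] = 27 is 1 byte ≤ B = 5; zero-pad to 5 bytes: K' = 27 00 00 00 00.
K' ⊕ ipad = 11 36 36 36 36.
Inner input = 11 36 36 36 36 ∥ d2 ea 6a fc.
Inner hash: XOR 11⊕36⊕36⊕36⊕36⊕d2⊕ea⊕6a⊕fc = bf.

bf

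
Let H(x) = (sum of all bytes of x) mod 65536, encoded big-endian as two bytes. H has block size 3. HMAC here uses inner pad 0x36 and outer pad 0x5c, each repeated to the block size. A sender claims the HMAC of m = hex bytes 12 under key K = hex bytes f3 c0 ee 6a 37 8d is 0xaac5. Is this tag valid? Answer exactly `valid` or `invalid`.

invalid

Key hex bytes f3 c0 ee 6a 37 8d is 6 bytes > B = 3, so hash it first: H(key) = 03 cf, then zero-pad to 3 bytes: K' = 03 cf 00.
K' ⊕ ipad = 35 f9 36; K' ⊕ opad = 5f 93 5c.
Inner hash: sum = 53+249+54+18 = 374 → 01 76.
Outer hash (recomputed tag): sum = 95+147+92+1+118 = 453 → 01 c5.
Recomputed tag = 01c5; claimed = aac5 → mismatch.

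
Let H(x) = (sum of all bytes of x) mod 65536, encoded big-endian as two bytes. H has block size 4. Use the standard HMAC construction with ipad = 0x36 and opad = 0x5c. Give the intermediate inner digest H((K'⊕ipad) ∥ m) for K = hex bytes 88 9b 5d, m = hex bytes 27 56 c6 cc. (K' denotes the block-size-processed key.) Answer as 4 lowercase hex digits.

Key hex bytes 88 9b 5d is 3 bytes ≤ B = 4; zero-pad to 4 bytes: K' = 88 9b 5d 00.
K' ⊕ ipad = be ad 6b 36.
Inner input = be ad 6b 36 ∥ 27 56 c6 cc.
Inner hash: sum = 190+173+107+54+39+86+198+204 = 1051 → 04 1b.

041b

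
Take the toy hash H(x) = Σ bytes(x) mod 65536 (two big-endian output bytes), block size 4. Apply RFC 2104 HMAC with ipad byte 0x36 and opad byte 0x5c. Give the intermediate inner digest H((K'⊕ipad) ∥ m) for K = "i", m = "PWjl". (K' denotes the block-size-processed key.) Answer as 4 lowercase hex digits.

Key "i" = 69 is 1 byte ≤ B = 4; zero-pad to 4 bytes: K' = 69 00 00 00.
K' ⊕ ipad = 5f 36 36 36.
Inner input = 5f 36 36 36 ∥ 50 57 6a 6c.
Inner hash: sum = 95+54+54+54+80+87+106+108 = 638 → 02 7e.

027e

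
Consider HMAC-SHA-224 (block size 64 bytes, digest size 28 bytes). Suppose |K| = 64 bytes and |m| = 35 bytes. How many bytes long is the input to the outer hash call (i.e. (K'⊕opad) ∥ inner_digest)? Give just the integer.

92

Key is 64 ≤ 64 bytes, zero-padded: |K'| = 64.
Outer input = (K'⊕opad) ∥ H(inner) → 64 + 28 = 92 bytes.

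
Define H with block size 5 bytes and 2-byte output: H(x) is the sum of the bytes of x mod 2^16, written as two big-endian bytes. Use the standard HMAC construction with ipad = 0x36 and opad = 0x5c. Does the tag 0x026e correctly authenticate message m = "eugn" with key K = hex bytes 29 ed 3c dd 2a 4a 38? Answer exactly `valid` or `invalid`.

Key hex bytes 29 ed 3c dd 2a 4a 38 is 7 bytes > B = 5, so hash it first: H(key) = 02 db, then zero-pad to 5 bytes: K' = 02 db 00 00 00.
K' ⊕ ipad = 34 ed 36 36 36; K' ⊕ opad = 5e 87 5c 5c 5c.
Inner hash: sum = 52+237+54+54+54+101+117+103+110 = 882 → 03 72.
Outer hash (recomputed tag): sum = 94+135+92+92+92+3+114 = 622 → 02 6e.
Recomputed tag = 026e; claimed = 026e → match.

valid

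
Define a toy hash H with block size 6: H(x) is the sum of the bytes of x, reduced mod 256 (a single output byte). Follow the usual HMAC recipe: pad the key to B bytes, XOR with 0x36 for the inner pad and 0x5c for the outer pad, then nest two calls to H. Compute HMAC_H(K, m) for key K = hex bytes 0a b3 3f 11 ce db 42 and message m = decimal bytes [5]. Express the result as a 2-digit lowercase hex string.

51

Key hex bytes 0a b3 3f 11 ce db 42 is 7 bytes > B = 6, so hash it first: H(key) = f8, then zero-pad to 6 bytes: K' = f8 00 00 00 00 00.
K' ⊕ ipad = ce 36 36 36 36 36.  K' ⊕ opad = a4 5c 5c 5c 5c 5c.
Inner input = (K'⊕ipad) ∥ m = ce 36 36 36 36 36 ∥ 05.
Inner hash: sum = 206+54+54+54+54+54+5 = 481; mod 256 = 225 → e1.
Outer input = (K'⊕opad) ∥ inner = a4 5c 5c 5c 5c 5c ∥ e1.
Outer hash (tag): sum = 164+92+92+92+92+92+225 = 849; mod 256 = 81 → 51.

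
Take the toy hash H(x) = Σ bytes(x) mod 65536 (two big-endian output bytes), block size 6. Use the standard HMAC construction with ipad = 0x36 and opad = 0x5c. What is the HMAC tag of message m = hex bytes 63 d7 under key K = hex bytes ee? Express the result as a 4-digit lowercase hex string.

Key hex bytes ee is 1 byte ≤ B = 6; zero-pad to 6 bytes: K' = ee 00 00 00 00 00.
K' ⊕ ipad = d8 36 36 36 36 36.  K' ⊕ opad = b2 5c 5c 5c 5c 5c.
Inner input = (K'⊕ipad) ∥ m = d8 36 36 36 36 36 ∥ 63 d7.
Inner hash: sum = 216+54+54+54+54+54+99+215 = 800 → 03 20.
Outer input = (K'⊕opad) ∥ inner = b2 5c 5c 5c 5c 5c ∥ 03 20.
Outer hash (tag): sum = 178+92+92+92+92+92+3+32 = 673 → 02 a1.

02a1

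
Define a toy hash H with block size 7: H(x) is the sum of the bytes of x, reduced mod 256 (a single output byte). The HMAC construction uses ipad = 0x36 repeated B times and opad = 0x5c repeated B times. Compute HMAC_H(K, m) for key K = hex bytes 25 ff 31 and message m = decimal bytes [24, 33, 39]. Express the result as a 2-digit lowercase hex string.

14

Key hex bytes 25 ff 31 is 3 bytes ≤ B = 7; zero-pad to 7 bytes: K' = 25 ff 31 00 00 00 00.
K' ⊕ ipad = 13 c9 07 36 36 36 36.  K' ⊕ opad = 79 a3 6d 5c 5c 5c 5c.
Inner input = (K'⊕ipad) ∥ m = 13 c9 07 36 36 36 36 ∥ 18 21 27.
Inner hash: sum = 19+201+7+54+54+54+54+24+33+39 = 539; mod 256 = 27 → 1b.
Outer input = (K'⊕opad) ∥ inner = 79 a3 6d 5c 5c 5c 5c ∥ 1b.
Outer hash (tag): sum = 121+163+109+92+92+92+92+27 = 788; mod 256 = 20 → 14.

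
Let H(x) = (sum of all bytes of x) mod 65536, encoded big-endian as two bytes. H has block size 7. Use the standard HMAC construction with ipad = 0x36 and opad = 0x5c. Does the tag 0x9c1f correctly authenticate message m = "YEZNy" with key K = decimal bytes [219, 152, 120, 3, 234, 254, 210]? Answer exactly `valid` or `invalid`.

Key decimal bytes [219, 152, 120, 3, 234, 254, 210] = db 98 78 03 ea fe d2 is exactly B = 7 bytes: K' = db 98 78 03 ea fe d2.
K' ⊕ ipad = ed ae 4e 35 dc c8 e4; K' ⊕ opad = 87 c4 24 5f b6 a2 8e.
Inner hash: sum = 237+174+78+53+220+200+228+89+69+90+78+121 = 1637 → 06 65.
Outer hash (recomputed tag): sum = 135+196+36+95+182+162+142+6+101 = 1055 → 04 1f.
Recomputed tag = 041f; claimed = 9c1f → mismatch.

invalid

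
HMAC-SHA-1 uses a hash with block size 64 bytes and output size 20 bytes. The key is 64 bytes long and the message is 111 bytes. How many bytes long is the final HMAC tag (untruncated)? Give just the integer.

The tag is one SHA-1 digest: 20 bytes.

20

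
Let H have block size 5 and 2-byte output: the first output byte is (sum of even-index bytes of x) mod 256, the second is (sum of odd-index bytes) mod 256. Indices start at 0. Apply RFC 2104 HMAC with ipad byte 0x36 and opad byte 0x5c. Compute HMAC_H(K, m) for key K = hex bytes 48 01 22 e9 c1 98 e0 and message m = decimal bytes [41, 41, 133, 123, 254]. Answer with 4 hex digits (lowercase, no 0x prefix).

Key hex bytes 48 01 22 e9 c1 98 e0 is 7 bytes > B = 5, so hash it first: H(key) = 0b 82, then zero-pad to 5 bytes: K' = 0b 82 00 00 00.
K' ⊕ ipad = 3d b4 36 36 36.  K' ⊕ opad = 57 de 5c 5c 5c.
Inner input = (K'⊕ipad) ∥ m = 3d b4 36 36 36 ∥ 29 29 85 7b fe.
Inner hash: even-index sum = 333 mod 256 = 77; odd-index sum = 662 mod 256 = 150 → 4d 96.
Outer input = (K'⊕opad) ∥ inner = 57 de 5c 5c 5c ∥ 4d 96.
Outer hash (tag): even-index sum = 421 mod 256 = 165; odd-index sum = 391 mod 256 = 135 → a5 87.

a587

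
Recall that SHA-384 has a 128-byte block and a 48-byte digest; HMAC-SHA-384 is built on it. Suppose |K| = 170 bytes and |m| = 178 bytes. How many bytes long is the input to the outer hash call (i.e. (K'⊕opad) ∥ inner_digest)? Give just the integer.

176

Key is 170 > 128 bytes, so it is hashed to 48 bytes then zero-padded to 128: |K'| = 128.
Outer input = (K'⊕opad) ∥ H(inner) → 128 + 48 = 176 bytes.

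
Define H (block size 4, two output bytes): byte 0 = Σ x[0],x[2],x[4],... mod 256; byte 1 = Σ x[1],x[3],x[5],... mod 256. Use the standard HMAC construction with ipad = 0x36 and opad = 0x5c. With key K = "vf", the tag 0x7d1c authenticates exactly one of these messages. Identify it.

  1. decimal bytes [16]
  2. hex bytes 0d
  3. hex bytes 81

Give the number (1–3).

3

Key "vf" = 76 66 is 2 bytes ≤ B = 4; zero-pad to 4 bytes: K' = 76 66 00 00.
K' ⊕ ipad = 40 50 36 36; K' ⊕ opad = 2a 3a 5c 5c.
m1: inner = H(40 50 36 36 10) = 86 86; tag = H(2a 3a 5c 5c 86 86) = 0c1c
m2: inner = H(40 50 36 36 0d) = 83 86; tag = H(2a 3a 5c 5c 83 86) = 091c
m3: inner = H(40 50 36 36 81) = f7 86; tag = H(2a 3a 5c 5c f7 86) = 7d1c ← matches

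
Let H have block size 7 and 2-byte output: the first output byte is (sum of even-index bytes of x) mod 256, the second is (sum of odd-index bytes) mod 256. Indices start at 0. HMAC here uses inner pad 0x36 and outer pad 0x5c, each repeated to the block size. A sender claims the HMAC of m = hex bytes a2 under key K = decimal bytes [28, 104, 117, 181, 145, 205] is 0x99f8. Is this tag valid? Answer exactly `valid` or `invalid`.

invalid

Key decimal bytes [28, 104, 117, 181, 145, 205] = 1c 68 75 b5 91 cd is 6 bytes ≤ B = 7; zero-pad to 7 bytes: K' = 1c 68 75 b5 91 cd 00.
K' ⊕ ipad = 2a 5e 43 83 a7 fb 36; K' ⊕ opad = 40 34 29 e9 cd 91 5c.
Inner hash: even-index sum = 330 mod 256 = 74; odd-index sum = 638 mod 256 = 126 → 4a 7e.
Outer hash (recomputed tag): even-index sum = 528 mod 256 = 16; odd-index sum = 504 mod 256 = 248 → 10 f8.
Recomputed tag = 10f8; claimed = 99f8 → mismatch.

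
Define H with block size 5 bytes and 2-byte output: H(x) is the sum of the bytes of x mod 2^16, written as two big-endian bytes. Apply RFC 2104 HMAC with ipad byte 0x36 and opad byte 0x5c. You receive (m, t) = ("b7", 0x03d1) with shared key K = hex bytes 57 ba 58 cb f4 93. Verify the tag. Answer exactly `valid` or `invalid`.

Key hex bytes 57 ba 58 cb f4 93 is 6 bytes > B = 5, so hash it first: H(key) = 03 bb, then zero-pad to 5 bytes: K' = 03 bb 00 00 00.
K' ⊕ ipad = 35 8d 36 36 36; K' ⊕ opad = 5f e7 5c 5c 5c.
Inner hash: sum = 53+141+54+54+54+98+55 = 509 → 01 fd.
Outer hash (recomputed tag): sum = 95+231+92+92+92+1+253 = 856 → 03 58.
Recomputed tag = 0358; claimed = 03d1 → mismatch.

invalid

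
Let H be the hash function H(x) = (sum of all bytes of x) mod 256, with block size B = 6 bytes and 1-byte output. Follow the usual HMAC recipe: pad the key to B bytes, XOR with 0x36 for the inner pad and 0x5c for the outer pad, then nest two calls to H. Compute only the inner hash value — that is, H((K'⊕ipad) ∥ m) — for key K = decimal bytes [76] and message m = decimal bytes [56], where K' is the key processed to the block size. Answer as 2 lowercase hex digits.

Key decimal bytes [76] = 4c is 1 byte ≤ B = 6; zero-pad to 6 bytes: K' = 4c 00 00 00 00 00.
K' ⊕ ipad = 7a 36 36 36 36 36.
Inner input = 7a 36 36 36 36 36 ∥ 38.
Inner hash: sum = 122+54+54+54+54+54+56 = 448; mod 256 = 192 → c0.

c0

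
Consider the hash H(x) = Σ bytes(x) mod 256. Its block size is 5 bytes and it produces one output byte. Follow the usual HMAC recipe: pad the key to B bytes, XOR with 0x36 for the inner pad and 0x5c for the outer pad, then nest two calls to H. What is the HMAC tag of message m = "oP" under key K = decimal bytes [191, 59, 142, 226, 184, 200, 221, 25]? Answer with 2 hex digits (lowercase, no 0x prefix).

Key decimal bytes [191, 59, 142, 226, 184, 200, 221, 25] = bf 3b 8e e2 b8 c8 dd 19 is 8 bytes > B = 5, so hash it first: H(key) = e0, then zero-pad to 5 bytes: K' = e0 00 00 00 00.
K' ⊕ ipad = d6 36 36 36 36.  K' ⊕ opad = bc 5c 5c 5c 5c.
Inner input = (K'⊕ipad) ∥ m = d6 36 36 36 36 ∥ 6f 50.
Inner hash: sum = 214+54+54+54+54+111+80 = 621; mod 256 = 109 → 6d.
Outer input = (K'⊕opad) ∥ inner = bc 5c 5c 5c 5c ∥ 6d.
Outer hash (tag): sum = 188+92+92+92+92+109 = 665; mod 256 = 153 → 99.

99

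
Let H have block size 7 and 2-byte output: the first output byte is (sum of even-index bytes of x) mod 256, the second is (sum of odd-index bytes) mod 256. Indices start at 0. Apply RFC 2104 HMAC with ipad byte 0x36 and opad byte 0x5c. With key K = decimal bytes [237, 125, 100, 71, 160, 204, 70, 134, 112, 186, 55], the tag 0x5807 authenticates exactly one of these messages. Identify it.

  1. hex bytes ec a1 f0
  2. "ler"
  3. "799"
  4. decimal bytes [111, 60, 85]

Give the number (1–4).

3

Key decimal bytes [237, 125, 100, 71, 160, 204, 70, 134, 112, 186, 55] = ed 7d 64 47 a0 cc 46 86 70 ba 37 is 11 bytes > B = 7, so hash it first: H(key) = de d0, then zero-pad to 7 bytes: K' = de d0 00 00 00 00 00.
K' ⊕ ipad = e8 e6 36 36 36 36 36; K' ⊕ opad = 82 8c 5c 5c 5c 5c 5c.
m1: inner = H(e8 e6 36 36 36 36 36 ec a1 f0) = 2b 2e; tag = H(82 8c 5c 5c 5c 5c 5c 2b 2e) = c46f
m2: inner = H(e8 e6 36 36 36 36 36 6c 65 72) = ef 30; tag = H(82 8c 5c 5c 5c 5c 5c ef 30) = c633
m3: inner = H(e8 e6 36 36 36 36 36 37 39 39) = c3 c2; tag = H(82 8c 5c 5c 5c 5c 5c c3 c2) = 5807 ← matches
m4: inner = H(e8 e6 36 36 36 36 36 6f 3c 55) = c6 16; tag = H(82 8c 5c 5c 5c 5c 5c c6 16) = ac0a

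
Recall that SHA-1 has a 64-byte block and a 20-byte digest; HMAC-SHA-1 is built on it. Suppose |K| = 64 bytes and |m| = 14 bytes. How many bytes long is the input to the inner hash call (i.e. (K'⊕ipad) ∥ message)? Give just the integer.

Key is 64 ≤ 64 bytes, zero-padded: |K'| = 64.
Inner input = (K'⊕ipad) ∥ m → 64 + 14 = 78 bytes.

78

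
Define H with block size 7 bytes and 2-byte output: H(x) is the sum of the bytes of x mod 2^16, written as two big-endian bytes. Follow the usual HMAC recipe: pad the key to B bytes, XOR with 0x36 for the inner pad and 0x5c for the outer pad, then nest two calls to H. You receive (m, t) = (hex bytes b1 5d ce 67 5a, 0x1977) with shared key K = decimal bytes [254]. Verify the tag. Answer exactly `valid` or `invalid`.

invalid

Key decimal bytes [254] = fe is 1 byte ≤ B = 7; zero-pad to 7 bytes: K' = fe 00 00 00 00 00 00.
K' ⊕ ipad = c8 36 36 36 36 36 36; K' ⊕ opad = a2 5c 5c 5c 5c 5c 5c.
Inner hash: sum = 200+54+54+54+54+54+54+177+93+206+103+90 = 1193 → 04 a9.
Outer hash (recomputed tag): sum = 162+92+92+92+92+92+92+4+169 = 887 → 03 77.
Recomputed tag = 0377; claimed = 1977 → mismatch.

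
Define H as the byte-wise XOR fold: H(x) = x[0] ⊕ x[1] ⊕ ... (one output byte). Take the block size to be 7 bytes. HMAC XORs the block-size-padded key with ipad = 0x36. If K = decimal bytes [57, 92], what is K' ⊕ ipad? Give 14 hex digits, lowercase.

Key decimal bytes [57, 92] = 39 5c is 2 bytes ≤ B = 7; zero-pad to 7 bytes: K' = 39 5c 00 00 00 00 00.
XOR each byte with 0x36: 39⊕36=0f, 5c⊕36=6a, 00⊕36=36, 00⊕36=36, 00⊕36=36, 00⊕36=36, 00⊕36=36.

0f6a3636363636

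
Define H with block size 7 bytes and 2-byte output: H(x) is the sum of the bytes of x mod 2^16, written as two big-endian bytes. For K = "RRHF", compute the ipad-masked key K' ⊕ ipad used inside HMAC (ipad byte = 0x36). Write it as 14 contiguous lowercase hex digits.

Key "RRHF" = 52 52 48 46 is 4 bytes ≤ B = 7; zero-pad to 7 bytes: K' = 52 52 48 46 00 00 00.
XOR each byte with 0x36: 52⊕36=64, 52⊕36=64, 48⊕36=7e, 46⊕36=70, 00⊕36=36, 00⊕36=36, 00⊕36=36.

64647e70363636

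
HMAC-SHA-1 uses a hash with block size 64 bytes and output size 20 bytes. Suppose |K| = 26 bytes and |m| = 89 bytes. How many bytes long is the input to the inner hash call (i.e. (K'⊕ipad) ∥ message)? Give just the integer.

Key is 26 ≤ 64 bytes, zero-padded: |K'| = 64.
Inner input = (K'⊕ipad) ∥ m → 64 + 89 = 153 bytes.

153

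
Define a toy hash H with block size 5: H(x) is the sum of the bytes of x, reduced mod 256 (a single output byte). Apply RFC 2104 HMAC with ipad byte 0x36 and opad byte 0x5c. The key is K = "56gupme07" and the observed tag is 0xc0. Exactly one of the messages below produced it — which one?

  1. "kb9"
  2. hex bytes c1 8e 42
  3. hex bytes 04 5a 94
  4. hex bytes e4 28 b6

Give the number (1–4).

Key "56gupme07" = 35 36 67 75 70 6d 65 30 37 is 9 bytes > B = 5, so hash it first: H(key) = f0, then zero-pad to 5 bytes: K' = f0 00 00 00 00.
K' ⊕ ipad = c6 36 36 36 36; K' ⊕ opad = ac 5c 5c 5c 5c.
m1: inner = H(c6 36 36 36 36 6b 62 39) = a4; tag = H(ac 5c 5c 5c 5c a4) = c0 ← matches
m2: inner = H(c6 36 36 36 36 c1 8e 42) = 2f; tag = H(ac 5c 5c 5c 5c 2f) = 4b
m3: inner = H(c6 36 36 36 36 04 5a 94) = 90; tag = H(ac 5c 5c 5c 5c 90) = ac
m4: inner = H(c6 36 36 36 36 e4 28 b6) = 60; tag = H(ac 5c 5c 5c 5c 60) = 7c

1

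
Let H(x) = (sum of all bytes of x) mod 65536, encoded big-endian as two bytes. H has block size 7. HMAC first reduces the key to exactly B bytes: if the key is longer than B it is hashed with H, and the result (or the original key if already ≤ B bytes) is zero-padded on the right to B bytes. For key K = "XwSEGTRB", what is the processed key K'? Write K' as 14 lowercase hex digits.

|K| = 8 > B = 7, so first hash the key.
H(K): sum = 88+119+83+69+71+84+82+66 = 662 → 02 96.
Zero-pad H(K) = 02 96 to 7 bytes: K' = 02 96 00 00 00 00 00.

02960000000000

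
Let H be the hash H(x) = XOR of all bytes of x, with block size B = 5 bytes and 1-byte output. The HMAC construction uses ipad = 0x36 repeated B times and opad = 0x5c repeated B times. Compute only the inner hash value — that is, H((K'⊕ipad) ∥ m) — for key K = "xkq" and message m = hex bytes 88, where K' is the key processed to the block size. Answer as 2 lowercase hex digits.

Key "xkq" = 78 6b 71 is 3 bytes ≤ B = 5; zero-pad to 5 bytes: K' = 78 6b 71 00 00.
K' ⊕ ipad = 4e 5d 47 36 36.
Inner input = 4e 5d 47 36 36 ∥ 88.
Inner hash: XOR 4e⊕5d⊕47⊕36⊕36⊕88 = dc.

dc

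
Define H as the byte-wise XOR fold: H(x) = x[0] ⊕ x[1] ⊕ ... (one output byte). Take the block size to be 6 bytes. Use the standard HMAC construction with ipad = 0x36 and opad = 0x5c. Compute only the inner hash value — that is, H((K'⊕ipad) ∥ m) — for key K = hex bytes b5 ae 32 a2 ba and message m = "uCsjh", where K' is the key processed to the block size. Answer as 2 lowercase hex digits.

Key hex bytes b5 ae 32 a2 ba is 5 bytes ≤ B = 6; zero-pad to 6 bytes: K' = b5 ae 32 a2 ba 00.
K' ⊕ ipad = 83 98 04 94 8c 36.
Inner input = 83 98 04 94 8c 36 ∥ 75 43 73 6a 68.
Inner hash: XOR 83⊕98⊕04⊕94⊕8c⊕36⊕75⊕43⊕73⊕6a⊕68 = 76.

76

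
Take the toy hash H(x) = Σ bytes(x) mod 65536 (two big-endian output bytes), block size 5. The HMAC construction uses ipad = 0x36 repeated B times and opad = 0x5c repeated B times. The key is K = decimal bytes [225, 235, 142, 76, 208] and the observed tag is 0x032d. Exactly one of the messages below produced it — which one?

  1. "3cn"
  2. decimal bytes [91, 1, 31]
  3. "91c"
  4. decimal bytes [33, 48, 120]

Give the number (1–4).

Key decimal bytes [225, 235, 142, 76, 208] = e1 eb 8e 4c d0 is exactly B = 5 bytes: K' = e1 eb 8e 4c d0.
K' ⊕ ipad = d7 dd b8 7a e6; K' ⊕ opad = bd b7 d2 10 8c.
m1: inner = H(d7 dd b8 7a e6 33 63 6e) = 04 d0; tag = H(bd b7 d2 10 8c 04 d0) = 03b6
m2: inner = H(d7 dd b8 7a e6 5b 01 1f) = 04 47; tag = H(bd b7 d2 10 8c 04 47) = 032d ← matches
m3: inner = H(d7 dd b8 7a e6 39 31 63) = 04 99; tag = H(bd b7 d2 10 8c 04 99) = 037f
m4: inner = H(d7 dd b8 7a e6 21 30 78) = 04 95; tag = H(bd b7 d2 10 8c 04 95) = 037b

2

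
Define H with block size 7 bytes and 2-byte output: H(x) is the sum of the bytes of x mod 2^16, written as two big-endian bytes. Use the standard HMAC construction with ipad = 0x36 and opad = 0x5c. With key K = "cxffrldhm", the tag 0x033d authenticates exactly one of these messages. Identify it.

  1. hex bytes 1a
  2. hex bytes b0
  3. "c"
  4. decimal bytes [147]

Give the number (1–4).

Key "cxffrldhm" = 63 78 66 66 72 6c 64 68 6d is 9 bytes > B = 7, so hash it first: H(key) = 03 be, then zero-pad to 7 bytes: K' = 03 be 00 00 00 00 00.
K' ⊕ ipad = 35 88 36 36 36 36 36; K' ⊕ opad = 5f e2 5c 5c 5c 5c 5c.
m1: inner = H(35 88 36 36 36 36 36 1a) = 01 e5; tag = H(5f e2 5c 5c 5c 5c 5c 01 e5) = 03f3
m2: inner = H(35 88 36 36 36 36 36 b0) = 02 7b; tag = H(5f e2 5c 5c 5c 5c 5c 02 7b) = 038a
m3: inner = H(35 88 36 36 36 36 36 63) = 02 2e; tag = H(5f e2 5c 5c 5c 5c 5c 02 2e) = 033d ← matches
m4: inner = H(35 88 36 36 36 36 36 93) = 02 5e; tag = H(5f e2 5c 5c 5c 5c 5c 02 5e) = 036d

3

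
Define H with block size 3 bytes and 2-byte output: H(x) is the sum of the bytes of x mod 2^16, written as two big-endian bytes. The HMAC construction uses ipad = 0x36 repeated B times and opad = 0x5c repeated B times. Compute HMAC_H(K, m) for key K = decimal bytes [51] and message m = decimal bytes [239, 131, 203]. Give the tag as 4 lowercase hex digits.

01d7

Key decimal bytes [51] = 33 is 1 byte ≤ B = 3; zero-pad to 3 bytes: K' = 33 00 00.
K' ⊕ ipad = 05 36 36.  K' ⊕ opad = 6f 5c 5c.
Inner input = (K'⊕ipad) ∥ m = 05 36 36 ∥ ef 83 cb.
Inner hash: sum = 5+54+54+239+131+203 = 686 → 02 ae.
Outer input = (K'⊕opad) ∥ inner = 6f 5c 5c ∥ 02 ae.
Outer hash (tag): sum = 111+92+92+2+174 = 471 → 01 d7.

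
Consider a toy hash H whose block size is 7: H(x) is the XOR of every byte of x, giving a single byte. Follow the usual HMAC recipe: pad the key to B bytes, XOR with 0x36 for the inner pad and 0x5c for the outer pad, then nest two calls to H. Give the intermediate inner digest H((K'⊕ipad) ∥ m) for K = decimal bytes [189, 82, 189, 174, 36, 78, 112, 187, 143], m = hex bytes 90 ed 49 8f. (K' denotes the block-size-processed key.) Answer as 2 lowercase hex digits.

Key decimal bytes [189, 82, 189, 174, 36, 78, 112, 187, 143] = bd 52 bd ae 24 4e 70 bb 8f is 9 bytes > B = 7, so hash it first: H(key) = d2, then zero-pad to 7 bytes: K' = d2 00 00 00 00 00 00.
K' ⊕ ipad = e4 36 36 36 36 36 36.
Inner input = e4 36 36 36 36 36 36 ∥ 90 ed 49 8f.
Inner hash: XOR e4⊕36⊕36⊕36⊕36⊕36⊕36⊕90⊕ed⊕49⊕8f = 5f.

5f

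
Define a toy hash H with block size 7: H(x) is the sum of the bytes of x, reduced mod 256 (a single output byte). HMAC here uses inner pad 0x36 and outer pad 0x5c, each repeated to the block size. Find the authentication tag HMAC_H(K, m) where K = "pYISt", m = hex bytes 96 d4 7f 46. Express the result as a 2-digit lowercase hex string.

Key "pYISt" = 70 59 49 53 74 is 5 bytes ≤ B = 7; zero-pad to 7 bytes: K' = 70 59 49 53 74 00 00.
K' ⊕ ipad = 46 6f 7f 65 42 36 36.  K' ⊕ opad = 2c 05 15 0f 28 5c 5c.
Inner input = (K'⊕ipad) ∥ m = 46 6f 7f 65 42 36 36 ∥ 96 d4 7f 46.
Inner hash: sum = 70+111+127+101+66+54+54+150+212+127+70 = 1142; mod 256 = 118 → 76.
Outer input = (K'⊕opad) ∥ inner = 2c 05 15 0f 28 5c 5c ∥ 76.
Outer hash (tag): sum = 44+5+21+15+40+92+92+118 = 427; mod 256 = 171 → ab.

ab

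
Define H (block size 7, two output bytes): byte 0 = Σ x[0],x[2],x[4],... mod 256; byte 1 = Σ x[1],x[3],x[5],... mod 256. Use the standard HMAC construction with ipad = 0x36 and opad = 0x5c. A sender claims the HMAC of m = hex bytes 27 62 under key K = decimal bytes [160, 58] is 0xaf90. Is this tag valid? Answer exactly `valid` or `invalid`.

invalid

Key decimal bytes [160, 58] = a0 3a is 2 bytes ≤ B = 7; zero-pad to 7 bytes: K' = a0 3a 00 00 00 00 00.
K' ⊕ ipad = 96 0c 36 36 36 36 36; K' ⊕ opad = fc 66 5c 5c 5c 5c 5c.
Inner hash: even-index sum = 410 mod 256 = 154; odd-index sum = 159 mod 256 = 159 → 9a 9f.
Outer hash (recomputed tag): even-index sum = 687 mod 256 = 175; odd-index sum = 440 mod 256 = 184 → af b8.
Recomputed tag = afb8; claimed = af90 → mismatch.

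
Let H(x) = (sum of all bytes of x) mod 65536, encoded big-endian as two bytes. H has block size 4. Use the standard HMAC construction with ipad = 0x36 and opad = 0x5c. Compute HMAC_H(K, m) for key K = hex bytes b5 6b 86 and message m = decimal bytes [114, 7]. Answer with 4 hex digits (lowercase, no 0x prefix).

Key hex bytes b5 6b 86 is 3 bytes ≤ B = 4; zero-pad to 4 bytes: K' = b5 6b 86 00.
K' ⊕ ipad = 83 5d b0 36.  K' ⊕ opad = e9 37 da 5c.
Inner input = (K'⊕ipad) ∥ m = 83 5d b0 36 ∥ 72 07.
Inner hash: sum = 131+93+176+54+114+7 = 575 → 02 3f.
Outer input = (K'⊕opad) ∥ inner = e9 37 da 5c ∥ 02 3f.
Outer hash (tag): sum = 233+55+218+92+2+63 = 663 → 02 97.

0297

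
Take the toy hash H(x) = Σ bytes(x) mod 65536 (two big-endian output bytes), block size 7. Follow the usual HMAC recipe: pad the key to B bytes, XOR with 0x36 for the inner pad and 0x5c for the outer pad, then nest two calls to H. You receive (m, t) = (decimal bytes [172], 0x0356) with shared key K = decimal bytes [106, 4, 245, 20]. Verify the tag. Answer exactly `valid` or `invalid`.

valid

Key decimal bytes [106, 4, 245, 20] = 6a 04 f5 14 is 4 bytes ≤ B = 7; zero-pad to 7 bytes: K' = 6a 04 f5 14 00 00 00.
K' ⊕ ipad = 5c 32 c3 22 36 36 36; K' ⊕ opad = 36 58 a9 48 5c 5c 5c.
Inner hash: sum = 92+50+195+34+54+54+54+172 = 705 → 02 c1.
Outer hash (recomputed tag): sum = 54+88+169+72+92+92+92+2+193 = 854 → 03 56.
Recomputed tag = 0356; claimed = 0356 → match.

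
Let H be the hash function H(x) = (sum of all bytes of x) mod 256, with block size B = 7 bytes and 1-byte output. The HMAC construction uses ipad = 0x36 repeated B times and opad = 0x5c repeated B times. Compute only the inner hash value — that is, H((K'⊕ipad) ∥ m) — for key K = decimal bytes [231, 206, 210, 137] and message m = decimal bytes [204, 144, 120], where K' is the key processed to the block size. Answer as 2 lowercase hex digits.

Key decimal bytes [231, 206, 210, 137] = e7 ce d2 89 is 4 bytes ≤ B = 7; zero-pad to 7 bytes: K' = e7 ce d2 89 00 00 00.
K' ⊕ ipad = d1 f8 e4 bf 36 36 36.
Inner input = d1 f8 e4 bf 36 36 36 ∥ cc 90 78.
Inner hash: sum = 209+248+228+191+54+54+54+204+144+120 = 1506; mod 256 = 226 → e2.

e2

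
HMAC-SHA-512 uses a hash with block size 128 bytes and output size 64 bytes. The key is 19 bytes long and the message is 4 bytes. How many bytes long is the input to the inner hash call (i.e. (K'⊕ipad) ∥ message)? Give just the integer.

Key is 19 ≤ 128 bytes, zero-padded: |K'| = 128.
Inner input = (K'⊕ipad) ∥ m → 128 + 4 = 132 bytes.

132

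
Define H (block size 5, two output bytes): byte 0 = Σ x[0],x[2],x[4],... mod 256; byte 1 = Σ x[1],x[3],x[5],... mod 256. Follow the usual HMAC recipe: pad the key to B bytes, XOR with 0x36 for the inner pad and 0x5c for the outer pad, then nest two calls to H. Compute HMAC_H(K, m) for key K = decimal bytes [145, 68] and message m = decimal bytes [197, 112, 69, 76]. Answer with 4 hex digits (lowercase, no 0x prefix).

3743

Key decimal bytes [145, 68] = 91 44 is 2 bytes ≤ B = 5; zero-pad to 5 bytes: K' = 91 44 00 00 00.
K' ⊕ ipad = a7 72 36 36 36.  K' ⊕ opad = cd 18 5c 5c 5c.
Inner input = (K'⊕ipad) ∥ m = a7 72 36 36 36 ∥ c5 70 45 4c.
Inner hash: even-index sum = 463 mod 256 = 207; odd-index sum = 434 mod 256 = 178 → cf b2.
Outer input = (K'⊕opad) ∥ inner = cd 18 5c 5c 5c ∥ cf b2.
Outer hash (tag): even-index sum = 567 mod 256 = 55; odd-index sum = 323 mod 256 = 67 → 37 43.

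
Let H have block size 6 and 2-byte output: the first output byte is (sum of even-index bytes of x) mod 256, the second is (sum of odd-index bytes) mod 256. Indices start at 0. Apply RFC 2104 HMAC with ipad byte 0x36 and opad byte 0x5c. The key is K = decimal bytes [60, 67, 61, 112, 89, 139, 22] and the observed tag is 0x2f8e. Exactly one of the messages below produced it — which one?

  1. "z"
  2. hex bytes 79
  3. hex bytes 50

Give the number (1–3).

Key decimal bytes [60, 67, 61, 112, 89, 139, 22] = 3c 43 3d 70 59 8b 16 is 7 bytes > B = 6, so hash it first: H(key) = e8 3e, then zero-pad to 6 bytes: K' = e8 3e 00 00 00 00.
K' ⊕ ipad = de 08 36 36 36 36; K' ⊕ opad = b4 62 5c 5c 5c 5c.
m1: inner = H(de 08 36 36 36 36 7a) = c4 74; tag = H(b4 62 5c 5c 5c 5c c4 74) = 308e
m2: inner = H(de 08 36 36 36 36 79) = c3 74; tag = H(b4 62 5c 5c 5c 5c c3 74) = 2f8e ← matches
m3: inner = H(de 08 36 36 36 36 50) = 9a 74; tag = H(b4 62 5c 5c 5c 5c 9a 74) = 068e

2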